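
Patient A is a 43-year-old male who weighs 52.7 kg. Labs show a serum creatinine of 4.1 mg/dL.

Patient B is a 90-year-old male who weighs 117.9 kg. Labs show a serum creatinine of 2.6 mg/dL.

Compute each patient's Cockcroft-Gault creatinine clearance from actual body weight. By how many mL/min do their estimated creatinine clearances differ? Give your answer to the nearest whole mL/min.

Patient A: CrCl = (140 − 43) × 52.7 / (72 × 4.1) = 5111.9 / 295.20 ≈ 17.3 mL/min
Patient B: CrCl = (140 − 90) × 117.9 / (72 × 2.6) = 5895.0 / 187.20 ≈ 31.5 mL/min
|17.3 − 31.5| = 14.2 mL/min

14 mL/min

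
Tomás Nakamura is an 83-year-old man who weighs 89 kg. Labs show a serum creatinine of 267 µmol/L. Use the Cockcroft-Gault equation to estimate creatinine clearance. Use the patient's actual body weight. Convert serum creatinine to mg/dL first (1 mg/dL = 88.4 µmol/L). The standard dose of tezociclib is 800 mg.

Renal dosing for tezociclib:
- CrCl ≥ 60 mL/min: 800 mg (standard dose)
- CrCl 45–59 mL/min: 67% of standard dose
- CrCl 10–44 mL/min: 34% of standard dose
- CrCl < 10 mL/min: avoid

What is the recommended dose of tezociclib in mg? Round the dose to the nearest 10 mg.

270 mg

SCr = 267 / 88.4 = 3.02 mg/dL
CrCl = (140 − 83) × 89 / (72 × 3.02) = 5073.0 / 217.44 ≈ 23.3 mL/min
CrCl ≈ 23 mL/min → bracket 10–44 mL/min.
34% of 800 mg = 272 mg → 270 mg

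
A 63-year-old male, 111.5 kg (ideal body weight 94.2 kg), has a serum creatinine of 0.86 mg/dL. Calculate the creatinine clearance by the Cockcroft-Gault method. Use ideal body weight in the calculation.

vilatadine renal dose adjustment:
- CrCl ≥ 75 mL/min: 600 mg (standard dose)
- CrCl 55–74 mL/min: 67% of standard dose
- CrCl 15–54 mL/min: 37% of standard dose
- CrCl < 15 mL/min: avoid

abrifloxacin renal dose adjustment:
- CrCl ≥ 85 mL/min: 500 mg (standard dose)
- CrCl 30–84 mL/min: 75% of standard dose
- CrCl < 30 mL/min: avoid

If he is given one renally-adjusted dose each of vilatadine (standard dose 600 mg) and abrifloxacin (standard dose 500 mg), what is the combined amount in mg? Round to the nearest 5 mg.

CrCl = (140 − 63) × 94.2 / (72 × 0.86) = 7253.4 / 61.92 ≈ 117.1 mL/min
CrCl ≈ 117 mL/min.
vilatadine: ≥ 75 mL/min → 100% of 600 mg = 600 mg.
abrifloxacin: ≥ 85 mL/min → 100% of 500 mg = 500 mg.
Total = 600 + 500 = 1100 mg.

1100 mg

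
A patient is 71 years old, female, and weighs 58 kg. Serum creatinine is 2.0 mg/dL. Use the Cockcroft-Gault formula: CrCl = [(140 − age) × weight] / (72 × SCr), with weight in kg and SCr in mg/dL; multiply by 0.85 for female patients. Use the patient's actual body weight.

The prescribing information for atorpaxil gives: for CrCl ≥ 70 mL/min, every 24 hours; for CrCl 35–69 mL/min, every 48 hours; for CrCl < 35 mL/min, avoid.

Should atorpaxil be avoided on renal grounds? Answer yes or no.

CrCl = (140 − 71) × 58 / (72 × 2) × 0.85 = 4002.0 / 144.00 × 0.85 ≈ 23.6 mL/min
CrCl ≈ 24 mL/min, which is < 35 mL/min.

yes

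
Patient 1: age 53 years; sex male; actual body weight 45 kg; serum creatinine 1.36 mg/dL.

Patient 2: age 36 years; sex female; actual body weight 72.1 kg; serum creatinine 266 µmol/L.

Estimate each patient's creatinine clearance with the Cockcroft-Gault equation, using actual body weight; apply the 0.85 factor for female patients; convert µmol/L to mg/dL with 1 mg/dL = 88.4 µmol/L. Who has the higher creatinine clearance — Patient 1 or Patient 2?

Patient 1

Patient 1: CrCl = (140 − 53) × 45 / (72 × 1.36) = 3915.0 / 97.92 ≈ 40.0 mL/min
Patient 2: SCr = 266 / 88.4 = 3.009 mg/dL
Patient 2: CrCl = (140 − 36) × 72.1 / (72 × 3.009) × 0.85 = 7498.4 / 216.65 × 0.85 ≈ 29.4 mL/min
40.0 vs 29.4 mL/min → Patient 1 is higher.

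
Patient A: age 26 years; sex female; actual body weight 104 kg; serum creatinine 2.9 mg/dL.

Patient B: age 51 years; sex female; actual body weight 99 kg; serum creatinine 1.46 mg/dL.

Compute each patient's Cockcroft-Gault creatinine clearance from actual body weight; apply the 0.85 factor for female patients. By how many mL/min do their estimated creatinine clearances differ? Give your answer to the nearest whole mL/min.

Patient A: CrCl = (140 − 26) × 104 / (72 × 2.9) × 0.85 = 11856.0 / 208.80 × 0.85 ≈ 48.3 mL/min
Patient B: CrCl = (140 − 51) × 99 / (72 × 1.46) × 0.85 = 8811.0 / 105.12 × 0.85 ≈ 71.2 mL/min
|48.3 − 71.2| = 22.9 mL/min

23 mL/min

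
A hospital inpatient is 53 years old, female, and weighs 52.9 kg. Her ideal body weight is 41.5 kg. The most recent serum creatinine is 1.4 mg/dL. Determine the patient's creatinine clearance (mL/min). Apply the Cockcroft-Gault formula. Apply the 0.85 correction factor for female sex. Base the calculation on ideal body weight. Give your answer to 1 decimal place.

CrCl = (140 − 53) × 41.5 / (72 × 1.4) × 0.85 = 3610.5 / 100.80 × 0.85 ≈ 30.4 mL/min

30.4 mL/min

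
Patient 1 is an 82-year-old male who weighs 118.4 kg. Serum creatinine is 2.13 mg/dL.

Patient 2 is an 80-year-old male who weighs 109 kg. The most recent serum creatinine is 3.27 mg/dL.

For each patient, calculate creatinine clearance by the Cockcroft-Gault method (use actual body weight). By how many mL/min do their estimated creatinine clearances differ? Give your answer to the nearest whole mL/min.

17 mL/min

Patient 1: CrCl = (140 − 82) × 118.4 / (72 × 2.13) = 6867.2 / 153.36 ≈ 44.8 mL/min
Patient 2: CrCl = (140 − 80) × 109 / (72 × 3.27) = 6540.0 / 235.44 ≈ 27.8 mL/min
|44.8 − 27.8| = 17.0 mL/min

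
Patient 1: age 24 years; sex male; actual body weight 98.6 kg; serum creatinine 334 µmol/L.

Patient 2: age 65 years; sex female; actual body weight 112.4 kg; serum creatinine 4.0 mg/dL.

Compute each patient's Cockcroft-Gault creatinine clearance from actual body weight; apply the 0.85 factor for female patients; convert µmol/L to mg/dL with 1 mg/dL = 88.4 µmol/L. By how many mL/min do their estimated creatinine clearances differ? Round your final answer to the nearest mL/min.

Patient 1: SCr = 334 / 88.4 = 3.778 mg/dL
Patient 1: CrCl = (140 − 24) × 98.6 / (72 × 3.778) = 11437.6 / 272.02 ≈ 42.0 mL/min
Patient 2: CrCl = (140 − 65) × 112.4 / (72 × 4) × 0.85 = 8430.0 / 288.00 × 0.85 ≈ 24.9 mL/min
|42.0 − 24.9| = 17.1 mL/min

17 mL/min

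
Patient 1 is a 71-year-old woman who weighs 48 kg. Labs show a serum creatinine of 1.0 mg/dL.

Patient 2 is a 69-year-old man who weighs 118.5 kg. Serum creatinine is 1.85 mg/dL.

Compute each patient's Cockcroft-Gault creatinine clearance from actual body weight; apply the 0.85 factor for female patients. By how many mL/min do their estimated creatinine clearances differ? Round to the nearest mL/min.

Patient 1: CrCl = (140 − 71) × 48 / (72 × 1) × 0.85 = 3312.0 / 72.00 × 0.85 ≈ 39.1 mL/min
Patient 2: CrCl = (140 − 69) × 118.5 / (72 × 1.85) = 8413.5 / 133.20 ≈ 63.2 mL/min
|39.1 − 63.2| = 24.1 mL/min

24 mL/min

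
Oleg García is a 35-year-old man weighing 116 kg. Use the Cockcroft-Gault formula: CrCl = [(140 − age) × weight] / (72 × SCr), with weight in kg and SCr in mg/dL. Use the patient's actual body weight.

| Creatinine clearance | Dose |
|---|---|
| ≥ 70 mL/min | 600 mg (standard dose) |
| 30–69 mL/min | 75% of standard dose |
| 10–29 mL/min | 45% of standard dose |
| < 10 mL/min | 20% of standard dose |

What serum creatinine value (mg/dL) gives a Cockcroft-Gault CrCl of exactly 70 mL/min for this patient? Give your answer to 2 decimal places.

2.42 mg/dL

Standard dose requires CrCl ≥ 70 mL/min.
Set (140 − 35) × 116 / (72 × SCr) = 70
SCr = (140 − 35) × 116 / (72 × 70) = 2.417 mg/dL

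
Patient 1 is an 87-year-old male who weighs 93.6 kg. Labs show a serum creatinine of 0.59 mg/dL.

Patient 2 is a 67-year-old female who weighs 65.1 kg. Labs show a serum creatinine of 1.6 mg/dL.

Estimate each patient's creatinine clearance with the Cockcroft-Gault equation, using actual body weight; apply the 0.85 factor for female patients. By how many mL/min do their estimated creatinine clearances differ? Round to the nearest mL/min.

82 mL/min

Patient 1: CrCl = (140 − 87) × 93.6 / (72 × 0.59) = 4960.8 / 42.48 ≈ 116.8 mL/min
Patient 2: CrCl = (140 − 67) × 65.1 / (72 × 1.6) × 0.85 = 4752.3 / 115.20 × 0.85 ≈ 35.1 mL/min
|116.8 − 35.1| = 81.7 mL/min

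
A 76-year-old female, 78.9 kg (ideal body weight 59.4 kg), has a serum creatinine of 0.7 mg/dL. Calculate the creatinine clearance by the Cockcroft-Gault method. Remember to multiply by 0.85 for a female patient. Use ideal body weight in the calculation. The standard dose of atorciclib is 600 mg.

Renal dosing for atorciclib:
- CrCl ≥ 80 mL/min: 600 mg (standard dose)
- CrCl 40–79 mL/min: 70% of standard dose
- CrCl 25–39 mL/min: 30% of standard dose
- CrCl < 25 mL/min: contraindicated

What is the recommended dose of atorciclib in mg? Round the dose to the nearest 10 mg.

CrCl = (140 − 76) × 59.4 / (72 × 0.7) × 0.85 = 3801.6 / 50.40 × 0.85 ≈ 64.1 mL/min
CrCl ≈ 64 mL/min → bracket 40–79 mL/min.
70% of 600 mg = 420 mg

420 mg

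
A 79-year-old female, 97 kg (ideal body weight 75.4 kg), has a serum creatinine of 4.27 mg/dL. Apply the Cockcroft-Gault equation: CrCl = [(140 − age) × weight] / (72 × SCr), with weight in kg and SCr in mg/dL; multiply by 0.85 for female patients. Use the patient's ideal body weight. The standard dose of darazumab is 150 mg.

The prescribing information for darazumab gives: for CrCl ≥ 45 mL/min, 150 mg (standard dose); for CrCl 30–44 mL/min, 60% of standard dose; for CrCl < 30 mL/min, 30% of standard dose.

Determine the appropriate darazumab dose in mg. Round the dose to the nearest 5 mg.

CrCl = (140 − 79) × 75.4 / (72 × 4.27) × 0.85 = 4599.4 / 307.44 × 0.85 ≈ 12.7 mL/min
CrCl ≈ 13 mL/min → bracket < 30 mL/min.
30% of 150 mg = 45 mg

45 mg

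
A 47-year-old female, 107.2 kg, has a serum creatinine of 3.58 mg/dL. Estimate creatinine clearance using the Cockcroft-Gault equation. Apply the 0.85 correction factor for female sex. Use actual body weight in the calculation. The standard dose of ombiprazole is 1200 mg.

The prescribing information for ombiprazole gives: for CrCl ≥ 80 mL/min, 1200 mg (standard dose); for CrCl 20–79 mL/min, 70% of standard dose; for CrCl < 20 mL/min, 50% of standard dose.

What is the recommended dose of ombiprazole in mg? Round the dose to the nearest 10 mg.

840 mg

CrCl = (140 − 47) × 107.2 / (72 × 3.58) × 0.85 = 9969.6 / 257.76 × 0.85 ≈ 32.9 mL/min
CrCl ≈ 33 mL/min → bracket 20–79 mL/min.
70% of 1200 mg = 840 mg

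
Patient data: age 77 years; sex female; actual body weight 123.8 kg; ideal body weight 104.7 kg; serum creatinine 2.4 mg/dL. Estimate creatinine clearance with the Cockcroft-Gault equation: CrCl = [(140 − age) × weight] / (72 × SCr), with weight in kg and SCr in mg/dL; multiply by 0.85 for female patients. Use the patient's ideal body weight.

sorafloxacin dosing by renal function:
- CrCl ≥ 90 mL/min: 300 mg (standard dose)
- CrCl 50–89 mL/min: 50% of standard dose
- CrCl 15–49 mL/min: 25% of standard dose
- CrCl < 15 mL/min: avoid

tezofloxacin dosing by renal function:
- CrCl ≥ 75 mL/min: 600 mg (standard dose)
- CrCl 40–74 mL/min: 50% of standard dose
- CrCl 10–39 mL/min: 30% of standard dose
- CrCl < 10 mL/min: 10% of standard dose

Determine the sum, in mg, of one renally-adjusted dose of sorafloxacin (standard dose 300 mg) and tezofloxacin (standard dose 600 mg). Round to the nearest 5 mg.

CrCl = (140 − 77) × 104.7 / (72 × 2.4) × 0.85 = 6596.1 / 172.80 × 0.85 ≈ 32.4 mL/min
CrCl ≈ 32 mL/min.
sorafloxacin: 15–49 mL/min → 25% of 300 mg = 75 mg.
tezofloxacin: 10–39 mL/min → 30% of 600 mg = 180 mg.
Total = 75 + 180 = 255 mg.

255 mg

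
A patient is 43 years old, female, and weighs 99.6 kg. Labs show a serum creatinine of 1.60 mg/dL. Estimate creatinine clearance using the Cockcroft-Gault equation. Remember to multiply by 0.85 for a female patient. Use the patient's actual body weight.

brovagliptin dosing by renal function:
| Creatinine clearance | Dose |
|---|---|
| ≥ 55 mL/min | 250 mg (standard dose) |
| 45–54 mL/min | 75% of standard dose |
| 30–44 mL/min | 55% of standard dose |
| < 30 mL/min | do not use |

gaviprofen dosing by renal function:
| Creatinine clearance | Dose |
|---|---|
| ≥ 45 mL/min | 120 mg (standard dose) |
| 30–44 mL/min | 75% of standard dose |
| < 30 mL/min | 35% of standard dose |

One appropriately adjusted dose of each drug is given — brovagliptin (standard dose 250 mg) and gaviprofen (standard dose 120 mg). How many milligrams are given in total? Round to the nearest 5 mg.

370 mg

CrCl = (140 − 43) × 99.6 / (72 × 1.6) × 0.85 = 9661.2 / 115.20 × 0.85 ≈ 71.3 mL/min
CrCl ≈ 71 mL/min.
brovagliptin: ≥ 55 mL/min → 100% of 250 mg = 250 mg.
gaviprofen: ≥ 45 mL/min → 100% of 120 mg = 120 mg.
Total = 250 + 120 = 370 mg.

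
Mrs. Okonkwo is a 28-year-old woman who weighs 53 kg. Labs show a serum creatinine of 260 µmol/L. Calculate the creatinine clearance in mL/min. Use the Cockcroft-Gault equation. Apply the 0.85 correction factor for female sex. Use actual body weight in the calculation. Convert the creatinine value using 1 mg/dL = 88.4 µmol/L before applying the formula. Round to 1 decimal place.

23.8 mL/min

SCr = 260 / 88.4 = 2.941 mg/dL
CrCl = (140 − 28) × 53 / (72 × 2.941) × 0.85 = 5936.0 / 211.75 × 0.85 ≈ 23.8 mL/min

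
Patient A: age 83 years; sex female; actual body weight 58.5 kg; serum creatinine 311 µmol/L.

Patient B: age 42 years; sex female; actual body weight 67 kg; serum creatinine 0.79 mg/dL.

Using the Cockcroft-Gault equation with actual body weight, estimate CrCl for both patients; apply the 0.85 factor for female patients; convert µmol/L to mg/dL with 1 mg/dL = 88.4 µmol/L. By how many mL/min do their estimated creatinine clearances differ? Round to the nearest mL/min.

87 mL/min

Patient A: SCr = 311 / 88.4 = 3.518 mg/dL
Patient A: CrCl = (140 − 83) × 58.5 / (72 × 3.518) × 0.85 = 3334.5 / 253.30 × 0.85 ≈ 11.2 mL/min
Patient B: CrCl = (140 − 42) × 67 / (72 × 0.79) × 0.85 = 6566.0 / 56.88 × 0.85 ≈ 98.1 mL/min
|11.2 − 98.1| = 86.9 mL/min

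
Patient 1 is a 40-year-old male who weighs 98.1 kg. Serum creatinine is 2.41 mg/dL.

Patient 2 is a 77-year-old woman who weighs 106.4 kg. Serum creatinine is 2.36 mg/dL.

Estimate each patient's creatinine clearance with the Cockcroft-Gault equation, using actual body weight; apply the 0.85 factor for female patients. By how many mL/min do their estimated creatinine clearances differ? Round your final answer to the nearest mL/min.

Patient 1: CrCl = (140 − 40) × 98.1 / (72 × 2.41) = 9810.0 / 173.52 ≈ 56.5 mL/min
Patient 2: CrCl = (140 − 77) × 106.4 / (72 × 2.36) × 0.85 = 6703.2 / 169.92 × 0.85 ≈ 33.5 mL/min
|56.5 − 33.5| = 23.0 mL/min

23 mL/min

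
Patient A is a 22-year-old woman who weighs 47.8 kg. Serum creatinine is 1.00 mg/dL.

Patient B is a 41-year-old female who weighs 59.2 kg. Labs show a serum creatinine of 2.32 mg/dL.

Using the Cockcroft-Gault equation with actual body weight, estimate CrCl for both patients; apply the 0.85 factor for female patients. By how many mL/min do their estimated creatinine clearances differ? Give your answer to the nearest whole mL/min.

Patient A: CrCl = (140 − 22) × 47.8 / (72 × 1) × 0.85 = 5640.4 / 72.00 × 0.85 ≈ 66.6 mL/min
Patient B: CrCl = (140 − 41) × 59.2 / (72 × 2.32) × 0.85 = 5860.8 / 167.04 × 0.85 ≈ 29.8 mL/min
|66.6 − 29.8| = 36.8 mL/min

37 mL/min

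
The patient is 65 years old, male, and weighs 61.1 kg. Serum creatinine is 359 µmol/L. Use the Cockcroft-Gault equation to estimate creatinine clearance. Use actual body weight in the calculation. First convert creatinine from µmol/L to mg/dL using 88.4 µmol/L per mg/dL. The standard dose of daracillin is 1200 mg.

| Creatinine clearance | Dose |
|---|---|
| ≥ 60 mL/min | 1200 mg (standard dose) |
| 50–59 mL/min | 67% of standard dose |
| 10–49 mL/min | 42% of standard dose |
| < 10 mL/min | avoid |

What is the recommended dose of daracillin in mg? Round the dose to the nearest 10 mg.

SCr = 359 / 88.4 = 4.061 mg/dL
CrCl = (140 − 65) × 61.1 / (72 × 4.061) = 4582.5 / 292.39 ≈ 15.7 mL/min
CrCl ≈ 16 mL/min → bracket 10–49 mL/min.
42% of 1200 mg = 504 mg → 500 mg

500 mg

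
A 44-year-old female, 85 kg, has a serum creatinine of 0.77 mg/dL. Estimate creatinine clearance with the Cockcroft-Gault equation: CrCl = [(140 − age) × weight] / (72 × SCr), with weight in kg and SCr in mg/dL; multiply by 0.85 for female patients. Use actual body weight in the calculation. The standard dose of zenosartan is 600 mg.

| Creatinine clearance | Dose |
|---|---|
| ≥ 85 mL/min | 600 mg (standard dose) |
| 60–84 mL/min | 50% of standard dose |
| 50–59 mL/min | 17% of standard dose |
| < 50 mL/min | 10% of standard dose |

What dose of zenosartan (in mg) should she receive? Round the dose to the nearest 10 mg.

600 mg

CrCl = (140 − 44) × 85 / (72 × 0.77) × 0.85 = 8160.0 / 55.44 × 0.85 ≈ 125.1 mL/min
CrCl ≈ 125 mL/min → bracket ≥ 85 mL/min.
100% of 600 mg = 600 mg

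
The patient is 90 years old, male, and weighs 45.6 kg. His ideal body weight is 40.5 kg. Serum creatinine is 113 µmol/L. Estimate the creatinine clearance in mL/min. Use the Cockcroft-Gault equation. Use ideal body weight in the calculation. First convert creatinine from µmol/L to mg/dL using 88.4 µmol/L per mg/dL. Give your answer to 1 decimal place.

SCr = 113 / 88.4 = 1.278 mg/dL
CrCl = (140 − 90) × 40.5 / (72 × 1.278) = 2025.0 / 92.02 ≈ 22.0 mL/min

22.0 mL/min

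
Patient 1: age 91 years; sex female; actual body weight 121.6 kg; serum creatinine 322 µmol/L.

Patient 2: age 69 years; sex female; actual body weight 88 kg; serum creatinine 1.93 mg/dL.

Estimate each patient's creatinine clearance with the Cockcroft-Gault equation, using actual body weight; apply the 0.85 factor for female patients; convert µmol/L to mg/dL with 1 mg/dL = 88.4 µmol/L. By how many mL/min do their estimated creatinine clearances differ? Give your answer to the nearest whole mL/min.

Patient 1: SCr = 322 / 88.4 = 3.643 mg/dL
Patient 1: CrCl = (140 − 91) × 121.6 / (72 × 3.643) × 0.85 = 5958.4 / 262.30 × 0.85 ≈ 19.3 mL/min
Patient 2: CrCl = (140 − 69) × 88 / (72 × 1.93) × 0.85 = 6248.0 / 138.96 × 0.85 ≈ 38.2 mL/min
|19.3 − 38.2| = 18.9 mL/min

19 mL/min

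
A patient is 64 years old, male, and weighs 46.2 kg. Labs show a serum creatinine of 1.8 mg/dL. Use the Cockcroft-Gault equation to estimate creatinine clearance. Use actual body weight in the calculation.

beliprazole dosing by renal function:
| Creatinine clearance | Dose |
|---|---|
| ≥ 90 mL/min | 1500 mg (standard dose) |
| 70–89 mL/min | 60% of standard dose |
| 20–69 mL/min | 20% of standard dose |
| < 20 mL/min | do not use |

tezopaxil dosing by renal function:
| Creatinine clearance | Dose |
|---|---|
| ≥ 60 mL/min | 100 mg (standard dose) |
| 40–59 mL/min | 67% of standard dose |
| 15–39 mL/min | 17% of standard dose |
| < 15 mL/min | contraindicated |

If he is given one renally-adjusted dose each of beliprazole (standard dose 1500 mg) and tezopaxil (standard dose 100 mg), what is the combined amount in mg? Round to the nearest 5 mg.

315 mg

CrCl = (140 − 64) × 46.2 / (72 × 1.8) = 3511.2 / 129.60 ≈ 27.1 mL/min
CrCl ≈ 27 mL/min.
beliprazole: 20–69 mL/min → 20% of 1500 mg = 300 mg.
tezopaxil: 15–39 mL/min → 17% of 100 mg = 17 mg.
Total = 300 + 17 = 317 mg.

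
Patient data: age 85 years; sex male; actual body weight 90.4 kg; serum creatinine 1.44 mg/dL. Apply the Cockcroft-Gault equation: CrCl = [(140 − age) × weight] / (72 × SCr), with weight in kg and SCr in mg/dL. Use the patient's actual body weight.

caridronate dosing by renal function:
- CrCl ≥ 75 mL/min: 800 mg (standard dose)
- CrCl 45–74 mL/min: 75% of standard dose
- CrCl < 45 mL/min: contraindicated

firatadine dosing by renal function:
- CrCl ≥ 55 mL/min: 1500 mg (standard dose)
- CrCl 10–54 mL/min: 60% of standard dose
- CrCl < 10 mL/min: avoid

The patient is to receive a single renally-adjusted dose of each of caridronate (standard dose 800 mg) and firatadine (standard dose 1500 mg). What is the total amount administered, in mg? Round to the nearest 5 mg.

1500 mg

CrCl = (140 − 85) × 90.4 / (72 × 1.44) = 4972.0 / 103.68 ≈ 48.0 mL/min
CrCl ≈ 48 mL/min.
caridronate: 45–74 mL/min → 75% of 800 mg = 600 mg.
firatadine: 10–54 mL/min → 60% of 1500 mg = 900 mg.
Total = 600 + 900 = 1500 mg.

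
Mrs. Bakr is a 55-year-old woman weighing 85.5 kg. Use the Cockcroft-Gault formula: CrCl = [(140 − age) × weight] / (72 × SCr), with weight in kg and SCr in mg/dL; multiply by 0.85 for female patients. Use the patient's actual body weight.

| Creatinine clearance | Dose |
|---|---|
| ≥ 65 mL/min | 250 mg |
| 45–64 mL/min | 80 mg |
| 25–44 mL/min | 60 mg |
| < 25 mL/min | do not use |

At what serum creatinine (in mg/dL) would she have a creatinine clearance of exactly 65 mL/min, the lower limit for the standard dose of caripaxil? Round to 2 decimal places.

1.32 mg/dL

Standard dose requires CrCl ≥ 65 mL/min.
Set (140 − 55) × 85.5 × 0.85 / (72 × SCr) = 65
SCr = (140 − 55) × 85.5 × 0.85 / (72 × 65) = 1.320 mg/dL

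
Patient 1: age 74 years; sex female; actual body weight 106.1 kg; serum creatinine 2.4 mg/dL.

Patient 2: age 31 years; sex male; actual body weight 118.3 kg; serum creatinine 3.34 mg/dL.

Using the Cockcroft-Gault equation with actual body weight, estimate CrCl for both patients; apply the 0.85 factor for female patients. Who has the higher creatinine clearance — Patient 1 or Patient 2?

Patient 1: CrCl = (140 − 74) × 106.1 / (72 × 2.4) × 0.85 = 7002.6 / 172.80 × 0.85 ≈ 34.4 mL/min
Patient 2: CrCl = (140 − 31) × 118.3 / (72 × 3.34) = 12894.7 / 240.48 ≈ 53.6 mL/min
34.4 vs 53.6 mL/min → Patient 2 is higher.

Patient 2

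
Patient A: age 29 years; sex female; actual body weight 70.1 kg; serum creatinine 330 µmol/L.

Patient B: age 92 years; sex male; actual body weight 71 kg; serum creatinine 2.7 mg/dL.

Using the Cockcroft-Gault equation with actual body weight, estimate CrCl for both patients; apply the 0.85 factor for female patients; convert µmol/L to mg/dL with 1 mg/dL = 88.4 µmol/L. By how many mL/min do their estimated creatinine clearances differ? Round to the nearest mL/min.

7 mL/min

Patient A: SCr = 330 / 88.4 = 3.733 mg/dL
Patient A: CrCl = (140 − 29) × 70.1 / (72 × 3.733) × 0.85 = 7781.1 / 268.78 × 0.85 ≈ 24.6 mL/min
Patient B: CrCl = (140 − 92) × 71 / (72 × 2.7) = 3408.0 / 194.40 ≈ 17.5 mL/min
|24.6 − 17.5| = 7.1 mL/min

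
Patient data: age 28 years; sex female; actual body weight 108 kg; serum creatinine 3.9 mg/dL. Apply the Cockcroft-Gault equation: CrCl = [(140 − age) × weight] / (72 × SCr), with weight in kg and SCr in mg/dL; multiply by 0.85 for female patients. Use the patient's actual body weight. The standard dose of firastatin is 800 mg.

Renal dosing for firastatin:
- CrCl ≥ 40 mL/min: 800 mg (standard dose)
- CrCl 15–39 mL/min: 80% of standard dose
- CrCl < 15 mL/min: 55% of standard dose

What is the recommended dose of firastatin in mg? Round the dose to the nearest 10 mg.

640 mg

CrCl = (140 − 28) × 108 / (72 × 3.9) × 0.85 = 12096.0 / 280.80 × 0.85 ≈ 36.6 mL/min
CrCl ≈ 37 mL/min → bracket 15–39 mL/min.
80% of 800 mg = 640 mg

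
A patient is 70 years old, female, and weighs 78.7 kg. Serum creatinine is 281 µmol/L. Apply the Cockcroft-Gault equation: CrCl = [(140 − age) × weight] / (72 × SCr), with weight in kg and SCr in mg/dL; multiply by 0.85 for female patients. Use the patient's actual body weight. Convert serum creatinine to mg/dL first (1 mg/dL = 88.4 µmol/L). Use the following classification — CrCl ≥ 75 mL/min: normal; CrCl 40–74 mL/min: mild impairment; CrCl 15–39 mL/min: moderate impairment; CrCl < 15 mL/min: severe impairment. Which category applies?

SCr = 281 / 88.4 = 3.179 mg/dL
CrCl = (140 − 70) × 78.7 / (72 × 3.179) × 0.85 = 5509.0 / 228.89 × 0.85 ≈ 20.5 mL/min
20 mL/min falls in the 'moderate impairment' range.

moderate impairment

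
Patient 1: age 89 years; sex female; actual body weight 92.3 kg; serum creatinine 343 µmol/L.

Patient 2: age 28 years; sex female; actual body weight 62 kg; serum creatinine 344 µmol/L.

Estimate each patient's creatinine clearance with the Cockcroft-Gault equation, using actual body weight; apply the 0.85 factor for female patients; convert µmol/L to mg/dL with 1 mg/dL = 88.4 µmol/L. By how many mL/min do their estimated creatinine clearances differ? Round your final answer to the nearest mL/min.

Patient 1: SCr = 343 / 88.4 = 3.88 mg/dL
Patient 1: CrCl = (140 − 89) × 92.3 / (72 × 3.88) × 0.85 = 4707.3 / 279.36 × 0.85 ≈ 14.3 mL/min
Patient 2: SCr = 344 / 88.4 = 3.891 mg/dL
Patient 2: CrCl = (140 − 28) × 62 / (72 × 3.891) × 0.85 = 6944.0 / 280.15 × 0.85 ≈ 21.1 mL/min
|14.3 − 21.1| = 6.8 mL/min

7 mL/min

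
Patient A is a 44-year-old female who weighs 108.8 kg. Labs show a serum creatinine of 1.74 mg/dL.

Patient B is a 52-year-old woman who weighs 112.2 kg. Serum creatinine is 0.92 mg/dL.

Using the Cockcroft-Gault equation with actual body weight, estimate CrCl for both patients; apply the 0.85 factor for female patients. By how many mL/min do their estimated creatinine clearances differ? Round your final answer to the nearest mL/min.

56 mL/min

Patient A: CrCl = (140 − 44) × 108.8 / (72 × 1.74) × 0.85 = 10444.8 / 125.28 × 0.85 ≈ 70.9 mL/min
Patient B: CrCl = (140 − 52) × 112.2 / (72 × 0.92) × 0.85 = 9873.6 / 66.24 × 0.85 ≈ 126.7 mL/min
|70.9 − 126.7| = 55.8 mL/min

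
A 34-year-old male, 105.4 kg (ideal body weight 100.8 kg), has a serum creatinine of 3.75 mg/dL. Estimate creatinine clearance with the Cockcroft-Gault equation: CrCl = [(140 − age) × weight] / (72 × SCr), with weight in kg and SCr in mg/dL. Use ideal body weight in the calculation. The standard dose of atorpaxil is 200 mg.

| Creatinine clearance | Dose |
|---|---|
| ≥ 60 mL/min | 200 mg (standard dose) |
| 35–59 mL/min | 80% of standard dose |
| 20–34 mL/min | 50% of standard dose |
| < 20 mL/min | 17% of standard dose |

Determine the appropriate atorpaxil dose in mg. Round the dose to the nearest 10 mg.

CrCl = (140 − 34) × 100.8 / (72 × 3.75) = 10684.8 / 270.00 ≈ 39.6 mL/min
CrCl ≈ 40 mL/min → bracket 35–59 mL/min.
80% of 200 mg = 160 mg

160 mg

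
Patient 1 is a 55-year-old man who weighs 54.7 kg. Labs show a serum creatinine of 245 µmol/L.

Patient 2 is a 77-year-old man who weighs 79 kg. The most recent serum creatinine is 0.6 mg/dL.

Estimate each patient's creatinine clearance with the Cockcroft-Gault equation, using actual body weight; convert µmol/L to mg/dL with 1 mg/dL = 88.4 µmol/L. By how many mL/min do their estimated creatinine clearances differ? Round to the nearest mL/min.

Patient 1: SCr = 245 / 88.4 = 2.771 mg/dL
Patient 1: CrCl = (140 − 55) × 54.7 / (72 × 2.771) = 4649.5 / 199.51 ≈ 23.3 mL/min
Patient 2: CrCl = (140 − 77) × 79 / (72 × 0.6) = 4977.0 / 43.20 ≈ 115.2 mL/min
|23.3 − 115.2| = 91.9 mL/min

92 mL/min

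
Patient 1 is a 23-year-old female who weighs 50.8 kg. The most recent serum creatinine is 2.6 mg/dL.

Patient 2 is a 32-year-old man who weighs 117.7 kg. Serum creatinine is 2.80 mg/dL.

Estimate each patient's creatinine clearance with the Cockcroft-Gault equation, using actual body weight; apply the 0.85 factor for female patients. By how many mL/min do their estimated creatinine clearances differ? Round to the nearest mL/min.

Patient 1: CrCl = (140 − 23) × 50.8 / (72 × 2.6) × 0.85 = 5943.6 / 187.20 × 0.85 ≈ 27.0 mL/min
Patient 2: CrCl = (140 − 32) × 117.7 / (72 × 2.8) = 12711.6 / 201.60 ≈ 63.1 mL/min
|27.0 − 63.1| = 36.1 mL/min

36 mL/min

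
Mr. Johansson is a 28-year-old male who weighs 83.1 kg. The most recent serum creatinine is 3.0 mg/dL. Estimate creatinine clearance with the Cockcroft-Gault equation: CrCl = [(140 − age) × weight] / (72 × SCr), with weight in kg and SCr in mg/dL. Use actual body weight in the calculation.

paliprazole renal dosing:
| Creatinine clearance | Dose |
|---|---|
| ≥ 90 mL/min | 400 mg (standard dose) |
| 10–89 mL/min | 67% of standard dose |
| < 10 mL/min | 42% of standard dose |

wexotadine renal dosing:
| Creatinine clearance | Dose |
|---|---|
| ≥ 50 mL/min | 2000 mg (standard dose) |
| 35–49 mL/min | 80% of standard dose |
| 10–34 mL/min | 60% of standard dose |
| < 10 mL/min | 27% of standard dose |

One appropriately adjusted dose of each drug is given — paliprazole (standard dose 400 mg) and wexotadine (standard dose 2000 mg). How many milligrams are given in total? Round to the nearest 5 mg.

1870 mg

CrCl = (140 − 28) × 83.1 / (72 × 3) = 9307.2 / 216.00 ≈ 43.1 mL/min
CrCl ≈ 43 mL/min.
paliprazole: 10–89 mL/min → 67% of 400 mg = 268 mg.
wexotadine: 35–49 mL/min → 80% of 2000 mg = 1600 mg.
Total = 268 + 1600 = 1868 mg.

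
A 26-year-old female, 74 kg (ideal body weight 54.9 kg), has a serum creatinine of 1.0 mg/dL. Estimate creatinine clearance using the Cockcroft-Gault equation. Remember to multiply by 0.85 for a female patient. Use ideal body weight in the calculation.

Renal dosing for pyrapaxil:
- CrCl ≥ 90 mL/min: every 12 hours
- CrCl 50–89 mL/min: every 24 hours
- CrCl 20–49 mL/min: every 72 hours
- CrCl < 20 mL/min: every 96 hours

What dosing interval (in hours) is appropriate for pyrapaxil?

every 24 hours

CrCl = (140 − 26) × 54.9 / (72 × 1) × 0.85 = 6258.6 / 72.00 × 0.85 ≈ 73.9 mL/min
CrCl ≈ 74 mL/min → bracket 50–89 mL/min → every 24 hours.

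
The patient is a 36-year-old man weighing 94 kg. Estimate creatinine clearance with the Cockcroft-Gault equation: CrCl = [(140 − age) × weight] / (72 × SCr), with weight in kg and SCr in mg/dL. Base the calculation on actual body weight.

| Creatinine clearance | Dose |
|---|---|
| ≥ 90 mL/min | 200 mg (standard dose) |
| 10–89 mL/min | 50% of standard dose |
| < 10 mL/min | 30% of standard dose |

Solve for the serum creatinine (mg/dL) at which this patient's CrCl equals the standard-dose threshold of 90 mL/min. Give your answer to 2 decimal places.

Standard dose requires CrCl ≥ 90 mL/min.
Set (140 − 36) × 94 / (72 × SCr) = 90
SCr = (140 − 36) × 94 / (72 × 90) = 1.509 mg/dL

1.51 mg/dL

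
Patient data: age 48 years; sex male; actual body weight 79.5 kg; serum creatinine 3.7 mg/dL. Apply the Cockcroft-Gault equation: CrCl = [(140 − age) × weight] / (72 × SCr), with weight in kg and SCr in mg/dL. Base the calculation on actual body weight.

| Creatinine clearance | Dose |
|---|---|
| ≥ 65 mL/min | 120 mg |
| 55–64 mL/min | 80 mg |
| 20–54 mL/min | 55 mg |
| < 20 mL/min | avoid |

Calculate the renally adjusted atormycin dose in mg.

CrCl = (140 − 48) × 79.5 / (72 × 3.7) = 7314.0 / 266.40 ≈ 27.5 mL/min
CrCl ≈ 27 mL/min → bracket 20–54 mL/min.
Dose for this bracket: 55 mg.

55 mg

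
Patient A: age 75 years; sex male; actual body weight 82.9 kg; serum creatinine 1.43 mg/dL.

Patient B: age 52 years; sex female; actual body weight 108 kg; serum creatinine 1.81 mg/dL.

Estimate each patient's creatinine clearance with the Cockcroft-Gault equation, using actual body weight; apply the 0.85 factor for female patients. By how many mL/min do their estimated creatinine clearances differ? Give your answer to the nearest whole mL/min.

10 mL/min

Patient A: CrCl = (140 − 75) × 82.9 / (72 × 1.43) = 5388.5 / 102.96 ≈ 52.3 mL/min
Patient B: CrCl = (140 − 52) × 108 / (72 × 1.81) × 0.85 = 9504.0 / 130.32 × 0.85 ≈ 62.0 mL/min
|52.3 − 62.0| = 9.7 mL/min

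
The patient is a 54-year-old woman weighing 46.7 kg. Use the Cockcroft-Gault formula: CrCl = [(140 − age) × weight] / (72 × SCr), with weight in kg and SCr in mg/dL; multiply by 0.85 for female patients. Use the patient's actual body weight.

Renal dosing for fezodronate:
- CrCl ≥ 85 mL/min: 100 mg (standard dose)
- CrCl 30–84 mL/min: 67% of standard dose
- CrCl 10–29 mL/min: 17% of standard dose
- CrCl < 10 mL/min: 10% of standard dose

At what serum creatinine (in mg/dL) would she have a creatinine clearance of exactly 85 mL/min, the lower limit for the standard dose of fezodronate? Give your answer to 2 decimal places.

0.56 mg/dL

Standard dose requires CrCl ≥ 85 mL/min.
Set (140 − 54) × 46.7 × 0.85 / (72 × SCr) = 85
SCr = (140 − 54) × 46.7 × 0.85 / (72 × 85) = 0.558 mg/dL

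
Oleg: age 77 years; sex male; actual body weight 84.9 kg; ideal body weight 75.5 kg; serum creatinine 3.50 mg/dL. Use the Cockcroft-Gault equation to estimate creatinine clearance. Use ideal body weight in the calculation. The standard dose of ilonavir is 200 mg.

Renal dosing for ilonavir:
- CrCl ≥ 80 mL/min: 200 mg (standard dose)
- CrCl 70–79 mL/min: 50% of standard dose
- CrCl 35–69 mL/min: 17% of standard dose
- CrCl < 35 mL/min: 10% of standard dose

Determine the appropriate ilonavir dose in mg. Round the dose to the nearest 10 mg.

20 mg

CrCl = (140 − 77) × 75.5 / (72 × 3.5) = 4756.5 / 252.00 ≈ 18.9 mL/min
CrCl ≈ 19 mL/min → bracket < 35 mL/min.
10% of 200 mg = 20 mg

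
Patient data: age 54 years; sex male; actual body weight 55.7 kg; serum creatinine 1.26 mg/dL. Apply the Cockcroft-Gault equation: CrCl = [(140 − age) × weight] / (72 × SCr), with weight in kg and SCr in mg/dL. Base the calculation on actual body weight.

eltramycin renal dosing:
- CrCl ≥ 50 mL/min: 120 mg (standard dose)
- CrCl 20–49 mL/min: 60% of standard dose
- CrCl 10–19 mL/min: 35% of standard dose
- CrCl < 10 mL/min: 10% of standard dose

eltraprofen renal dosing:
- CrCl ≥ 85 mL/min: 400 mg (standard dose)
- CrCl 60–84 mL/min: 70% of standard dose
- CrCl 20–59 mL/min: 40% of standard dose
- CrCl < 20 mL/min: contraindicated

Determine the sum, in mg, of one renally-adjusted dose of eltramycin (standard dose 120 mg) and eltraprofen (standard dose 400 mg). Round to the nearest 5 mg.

280 mg

CrCl = (140 − 54) × 55.7 / (72 × 1.26) = 4790.2 / 90.72 ≈ 52.8 mL/min
CrCl ≈ 53 mL/min.
eltramycin: ≥ 50 mL/min → 100% of 120 mg = 120 mg.
eltraprofen: 20–59 mL/min → 40% of 400 mg = 160 mg.
Total = 120 + 160 = 280 mg.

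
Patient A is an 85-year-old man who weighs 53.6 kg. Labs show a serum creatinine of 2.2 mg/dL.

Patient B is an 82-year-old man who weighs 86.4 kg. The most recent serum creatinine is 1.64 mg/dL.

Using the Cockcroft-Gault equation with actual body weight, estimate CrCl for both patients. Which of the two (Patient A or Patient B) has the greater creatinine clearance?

Patient B

Patient A: CrCl = (140 − 85) × 53.6 / (72 × 2.2) = 2948.0 / 158.40 ≈ 18.6 mL/min
Patient B: CrCl = (140 − 82) × 86.4 / (72 × 1.64) = 5011.2 / 118.08 ≈ 42.4 mL/min
18.6 vs 42.4 mL/min → Patient B is higher.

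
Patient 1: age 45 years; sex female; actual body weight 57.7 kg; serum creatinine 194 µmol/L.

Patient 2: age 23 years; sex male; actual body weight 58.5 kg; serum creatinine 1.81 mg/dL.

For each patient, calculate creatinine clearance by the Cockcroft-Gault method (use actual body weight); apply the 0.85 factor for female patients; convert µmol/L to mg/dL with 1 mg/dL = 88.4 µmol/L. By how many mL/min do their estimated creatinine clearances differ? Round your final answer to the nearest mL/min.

Patient 1: SCr = 194 / 88.4 = 2.195 mg/dL
Patient 1: CrCl = (140 − 45) × 57.7 / (72 × 2.195) × 0.85 = 5481.5 / 158.04 × 0.85 ≈ 29.5 mL/min
Patient 2: CrCl = (140 − 23) × 58.5 / (72 × 1.81) = 6844.5 / 130.32 ≈ 52.5 mL/min
|29.5 − 52.5| = 23.0 mL/min

23 mL/min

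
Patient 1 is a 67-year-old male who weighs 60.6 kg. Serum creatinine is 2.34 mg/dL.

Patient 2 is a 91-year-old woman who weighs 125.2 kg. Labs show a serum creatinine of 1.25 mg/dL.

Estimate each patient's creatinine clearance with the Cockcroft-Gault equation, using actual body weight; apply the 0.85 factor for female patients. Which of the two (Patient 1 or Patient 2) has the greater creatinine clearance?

Patient 1: CrCl = (140 − 67) × 60.6 / (72 × 2.34) = 4423.8 / 168.48 ≈ 26.3 mL/min
Patient 2: CrCl = (140 − 91) × 125.2 / (72 × 1.25) × 0.85 = 6134.8 / 90.00 × 0.85 ≈ 57.9 mL/min
26.3 vs 57.9 mL/min → Patient 2 is higher.

Patient 2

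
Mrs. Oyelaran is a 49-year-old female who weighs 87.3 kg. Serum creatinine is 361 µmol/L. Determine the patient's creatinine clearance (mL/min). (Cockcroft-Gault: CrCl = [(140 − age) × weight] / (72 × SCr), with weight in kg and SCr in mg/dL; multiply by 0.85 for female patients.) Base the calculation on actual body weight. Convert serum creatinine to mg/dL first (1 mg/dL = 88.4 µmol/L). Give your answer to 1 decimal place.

SCr = 361 / 88.4 = 4.084 mg/dL
CrCl = (140 − 49) × 87.3 / (72 × 4.084) × 0.85 = 7944.3 / 294.05 × 0.85 ≈ 23.0 mL/min

23.0 mL/min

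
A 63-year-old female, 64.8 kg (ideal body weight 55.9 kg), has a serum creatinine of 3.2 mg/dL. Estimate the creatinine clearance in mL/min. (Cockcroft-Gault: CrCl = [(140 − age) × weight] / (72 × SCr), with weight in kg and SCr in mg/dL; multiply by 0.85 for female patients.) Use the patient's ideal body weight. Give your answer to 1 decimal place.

CrCl = (140 − 63) × 55.9 / (72 × 3.2) × 0.85 = 4304.3 / 230.40 × 0.85 ≈ 15.9 mL/min

15.9 mL/min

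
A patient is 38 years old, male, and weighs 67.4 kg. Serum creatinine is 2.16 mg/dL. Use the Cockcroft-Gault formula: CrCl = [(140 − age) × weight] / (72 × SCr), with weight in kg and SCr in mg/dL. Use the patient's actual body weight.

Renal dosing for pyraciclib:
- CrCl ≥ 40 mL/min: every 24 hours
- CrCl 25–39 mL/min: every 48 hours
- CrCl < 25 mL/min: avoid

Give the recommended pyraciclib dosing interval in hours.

CrCl = (140 − 38) × 67.4 / (72 × 2.16) = 6874.8 / 155.52 ≈ 44.2 mL/min
CrCl ≈ 44 mL/min → bracket ≥ 40 mL/min → every 24 hours.

every 24 hours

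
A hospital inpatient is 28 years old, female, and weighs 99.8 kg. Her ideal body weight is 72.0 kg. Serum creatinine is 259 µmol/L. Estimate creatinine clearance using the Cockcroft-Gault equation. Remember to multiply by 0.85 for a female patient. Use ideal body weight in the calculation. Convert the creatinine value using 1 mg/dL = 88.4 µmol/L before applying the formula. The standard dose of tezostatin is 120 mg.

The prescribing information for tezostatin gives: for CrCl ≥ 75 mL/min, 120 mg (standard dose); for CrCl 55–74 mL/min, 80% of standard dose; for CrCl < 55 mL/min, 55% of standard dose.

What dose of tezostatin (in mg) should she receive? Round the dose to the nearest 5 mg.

65 mg

SCr = 259 / 88.4 = 2.93 mg/dL
CrCl = (140 − 28) × 72 / (72 × 2.93) × 0.85 = 8064.0 / 210.96 × 0.85 ≈ 32.5 mL/min
CrCl ≈ 32 mL/min → bracket < 55 mL/min.
55% of 120 mg = 66 mg → 65 mg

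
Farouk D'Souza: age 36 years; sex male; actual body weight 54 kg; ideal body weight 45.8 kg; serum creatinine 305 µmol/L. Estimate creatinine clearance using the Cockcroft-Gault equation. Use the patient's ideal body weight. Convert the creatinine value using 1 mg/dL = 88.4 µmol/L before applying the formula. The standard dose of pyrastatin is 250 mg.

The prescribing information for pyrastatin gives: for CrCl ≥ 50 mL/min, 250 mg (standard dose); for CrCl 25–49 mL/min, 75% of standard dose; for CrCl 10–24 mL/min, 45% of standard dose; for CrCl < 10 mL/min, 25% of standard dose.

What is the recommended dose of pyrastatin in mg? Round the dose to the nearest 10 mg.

110 mg

SCr = 305 / 88.4 = 3.45 mg/dL
CrCl = (140 − 36) × 45.8 / (72 × 3.45) = 4763.2 / 248.40 ≈ 19.2 mL/min
CrCl ≈ 19 mL/min → bracket 10–24 mL/min.
45% of 250 mg = 112.5 mg → 110 mg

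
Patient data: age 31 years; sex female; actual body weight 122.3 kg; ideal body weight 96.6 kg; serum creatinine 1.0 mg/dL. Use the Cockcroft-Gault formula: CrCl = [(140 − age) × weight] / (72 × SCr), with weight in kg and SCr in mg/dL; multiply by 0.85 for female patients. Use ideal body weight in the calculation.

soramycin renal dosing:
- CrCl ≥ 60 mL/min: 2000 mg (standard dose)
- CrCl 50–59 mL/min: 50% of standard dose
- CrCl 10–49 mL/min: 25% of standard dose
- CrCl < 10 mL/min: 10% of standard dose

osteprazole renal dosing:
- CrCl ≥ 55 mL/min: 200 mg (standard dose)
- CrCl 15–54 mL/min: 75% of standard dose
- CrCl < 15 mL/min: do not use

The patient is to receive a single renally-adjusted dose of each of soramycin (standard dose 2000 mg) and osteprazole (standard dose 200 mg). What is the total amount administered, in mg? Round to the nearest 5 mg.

CrCl = (140 − 31) × 96.6 / (72 × 1) × 0.85 = 10529.4 / 72.00 × 0.85 ≈ 124.3 mL/min
CrCl ≈ 124 mL/min.
soramycin: ≥ 60 mL/min → 100% of 2000 mg = 2000 mg.
osteprazole: ≥ 55 mL/min → 100% of 200 mg = 200 mg.
Total = 2000 + 200 = 2200 mg.

2200 mg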